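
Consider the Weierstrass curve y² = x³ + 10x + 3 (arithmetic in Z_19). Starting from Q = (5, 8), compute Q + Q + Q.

Repeated addition: build up to 3Q.
2Q: tangent at (5, 8): λ = (3·5² + 10)/(2·8) ≡ 9/16. 16⁻¹ ≡ 6 (mod 19), so λ ≡ 9·6 ≡ 16.
  x = λ² - 5 - 5 = 256 - 10 ≡ 18; y = λ·(5 - 18) - 8 ≡ 12. → (18, 12)
3Q: (18, 12) + (5, 8). λ = (8 - 12)/(5 - 18) ≡ 15/6 mod 19. 6⁻¹ ≡ 16 (mod 19), so λ ≡ 12.
  x = λ² - 18 - 5 = 144 - 23 ≡ 7; y = λ·(18 - 7) - 12 ≡ 6. → (7, 6)

(7, 6)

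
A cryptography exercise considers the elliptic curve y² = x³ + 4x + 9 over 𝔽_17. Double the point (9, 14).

(14, 2)

tangent at (9, 14): λ = (3·9² + 4)/(2·14) ≡ 9/11. 11⁻¹ ≡ 14 (mod 17), so λ ≡ 9·14 ≡ 7.
  x = λ² - 9 - 9 = 49 - 18 ≡ 14; y = λ·(9 - 14) - 14 ≡ 2. → (14, 2)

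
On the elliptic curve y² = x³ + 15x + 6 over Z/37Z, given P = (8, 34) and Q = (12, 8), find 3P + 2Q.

First 3P:
Repeated addition: build up to 3P.
2P: tangent at (8, 34): λ = (3·8² + 15)/(2·34) ≡ 22/31. 31⁻¹ ≡ 6 (mod 37), so λ ≡ 22·6 ≡ 21.
  x = λ² - 8 - 8 = 441 - 16 ≡ 18; y = λ·(8 - 18) - 34 ≡ 15. → (18, 15)
3P: (18, 15) + (8, 34). λ = (34 - 15)/(8 - 18) ≡ 19/27 mod 37. 27⁻¹ ≡ 11 (mod 37), so λ ≡ 24.
  x = λ² - 18 - 8 = 576 - 26 ≡ 32; y = λ·(18 - 32) - 15 ≡ 19. → (32, 19)
3P = (32, 19).
Next 2Q:
Repeated addition: build up to 2Q.
2Q: tangent at (12, 8): λ = (3·12² + 15)/(2·8) ≡ 3/16. 16⁻¹ ≡ 7 (mod 37) since 16·7 = 112 ≡ 1, so λ ≡ 3·7 ≡ 21.
  x = λ² - 12 - 12 = 441 - 24 ≡ 10; y = λ·(12 - 10) - 8 ≡ 34. → (10, 34)
2Q = (10, 34).
Finally 3P + 2Q:
(32, 19) + (10, 34). λ = (34 - 19)/(10 - 32) ≡ 15/15 mod 37. 15⁻¹ ≡ 5 (mod 37) since 15·5 = 75 ≡ 1, so λ ≡ 1.
  x = λ² - 32 - 10 = 1 - 42 ≡ 33; y = λ·(32 - 33) - 19 ≡ 17. → (33, 17)

(33, 17)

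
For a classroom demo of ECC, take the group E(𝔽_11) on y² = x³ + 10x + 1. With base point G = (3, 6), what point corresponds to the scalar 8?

Repeated addition: build up to 8G.
2G: tangent at (3, 6): λ = (3·3² + 10)/(2·6) ≡ 4/1. 1⁻¹ ≡ 1 (mod 11), so λ ≡ 4·1 ≡ 4.
  x = λ² - 3 - 3 = 16 - 6 ≡ 10; y = λ·(3 - 10) - 6 ≡ 10. → (10, 10)
3G: (10, 10) + (3, 6). λ = (6 - 10)/(3 - 10) ≡ 7/4 mod 11. 4⁻¹ ≡ 3 (mod 11), so λ ≡ 10.
  x = λ² - 10 - 3 = 100 - 13 ≡ 10; y = λ·(10 - 10) - 10 ≡ 1. → (10, 1)
4G: (10, 1) + (3, 6). λ = (6 - 1)/(3 - 10) ≡ 5/4 mod 11. 4⁻¹ ≡ 3 (mod 11) since 4·3 = 12 ≡ 1, so λ ≡ 4.
  x = λ² - 10 - 3 = 16 - 13 ≡ 3; y = λ·(10 - 3) - 1 ≡ 5. → (3, 5)
5G: (3, 5) + (3, 6): same x and y₁ ≡ -y₂, so the sum is O.
6G: O + (3, 6) = (3, 6) (identity).
7G: tangent at (3, 6): λ = (3·3² + 10)/(2·6) ≡ 4/1. 1⁻¹ ≡ 1 (mod 11), so λ ≡ 4·1 ≡ 4.
  x = λ² - 3 - 3 = 16 - 6 ≡ 10; y = λ·(3 - 10) - 6 ≡ 10. → (10, 10)
8G: (10, 10) + (3, 6). λ = (6 - 10)/(3 - 10) ≡ 7/4 mod 11. 4⁻¹ ≡ 3 (mod 11) since 4·3 = 12 ≡ 1, so λ ≡ 10.
  x = λ² - 10 - 3 = 100 - 13 ≡ 10; y = λ·(10 - 10) - 10 ≡ 1. → (10, 1)

(10, 1)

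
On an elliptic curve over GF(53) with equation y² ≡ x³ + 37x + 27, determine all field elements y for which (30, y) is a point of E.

10, 43

x³ + 37x + 27 = 28137 ≡ 47 (mod 53).
Square roots of 47 mod 53: 10 and 43 (since 10² = 100 ≡ 47).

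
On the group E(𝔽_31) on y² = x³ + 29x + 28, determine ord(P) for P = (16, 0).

2P: (16, 0) + (16, 0): same x and y₁ ≡ -y₂, so the sum is O.
2P = O, so the order is 2.

2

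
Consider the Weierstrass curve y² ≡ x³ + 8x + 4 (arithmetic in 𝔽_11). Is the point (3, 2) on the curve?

y² = 2² ≡ 4; x³ + 8x + 4 = 55 ≡ 0 (mod 11). 4 ≠ 0.

no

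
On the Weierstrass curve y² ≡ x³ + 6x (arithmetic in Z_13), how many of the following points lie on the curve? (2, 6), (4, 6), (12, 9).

(2, 6): 6² ≡ 10, rhs ≡ 7 → off.
(4, 6): 6² ≡ 10, rhs ≡ 10 → on.
(12, 9): 9² ≡ 3, rhs ≡ 6 → off.

1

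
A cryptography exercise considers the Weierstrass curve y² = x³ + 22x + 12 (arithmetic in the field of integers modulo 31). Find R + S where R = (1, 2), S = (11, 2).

(1, 2) + (11, 2). λ = (2 - 2)/(11 - 1) ≡ 0/10 mod 31. 10⁻¹ ≡ 28 (mod 31), so λ ≡ 0.
  x = λ² - 1 - 11 = 0 - 12 ≡ 19; y = λ·(1 - 19) - 2 ≡ 29. → (19, 29)

(19, 29)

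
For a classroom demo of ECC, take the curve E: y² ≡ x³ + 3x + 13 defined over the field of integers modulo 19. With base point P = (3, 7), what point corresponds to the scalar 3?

Repeated addition: build up to 3P.
2P: tangent at (3, 7): λ = (3·3² + 3)/(2·7) ≡ 11/14. 14⁻¹ ≡ 15 (mod 19), so λ ≡ 11·15 ≡ 13.
  x = λ² - 3 - 3 = 169 - 6 ≡ 11; y = λ·(3 - 11) - 7 ≡ 3. → (11, 3)
3P: (11, 3) + (3, 7). λ = (7 - 3)/(3 - 11) ≡ 4/11 mod 19. 11⁻¹ ≡ 7 (mod 19), so λ ≡ 9.
  x = λ² - 11 - 3 = 81 - 14 ≡ 10; y = λ·(11 - 10) - 3 ≡ 6. → (10, 6)

(10, 6)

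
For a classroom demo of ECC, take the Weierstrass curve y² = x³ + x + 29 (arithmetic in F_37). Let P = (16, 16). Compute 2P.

tangent at (16, 16): λ = (3·16² + 1)/(2·16) ≡ 29/32. 32⁻¹ ≡ 22 (mod 37), so λ ≡ 29·22 ≡ 9.
  x = λ² - 16 - 16 = 81 - 32 ≡ 12; y = λ·(16 - 12) - 16 ≡ 20. → (12, 20)

(12, 20)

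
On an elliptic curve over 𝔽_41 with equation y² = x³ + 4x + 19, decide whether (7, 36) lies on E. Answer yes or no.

no

y² = 36² ≡ 25; x³ + 4x + 19 = 390 ≡ 21 (mod 41). 25 ≠ 21.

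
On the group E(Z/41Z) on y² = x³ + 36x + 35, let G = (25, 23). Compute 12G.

Repeated addition: build up to 12G.
2G: tangent at (25, 23): λ = (3·25² + 36)/(2·23) ≡ 25/5. 5⁻¹ ≡ 33 (mod 41), so λ ≡ 25·33 ≡ 5.
  x = λ² - 25 - 25 = 25 - 50 ≡ 16; y = λ·(25 - 16) - 23 ≡ 22. → (16, 22)
3G: (16, 22) + (25, 23). λ = (23 - 22)/(25 - 16) ≡ 1/9 mod 41. 9⁻¹ ≡ 32 (mod 41) since 9·32 = 288 ≡ 1, so λ ≡ 32.
  x = λ² - 16 - 25 = 1024 - 41 ≡ 40; y = λ·(16 - 40) - 22 ≡ 30. → (40, 30)
4G: (40, 30) + (25, 23). λ = (23 - 30)/(25 - 40) ≡ 34/26 mod 41. 26⁻¹ ≡ 30 (mod 41) since 26·30 = 780 ≡ 1, so λ ≡ 36.
  x = λ² - 40 - 25 = 1296 - 65 ≡ 1; y = λ·(40 - 1) - 30 ≡ 21. → (1, 21)
5G: (1, 21) + (25, 23). λ = (23 - 21)/(25 - 1) ≡ 2/24 mod 41. 24⁻¹ ≡ 12 (mod 41) since 24·12 = 288 ≡ 1, so λ ≡ 24.
  x = λ² - 1 - 25 = 576 - 26 ≡ 17; y = λ·(1 - 17) - 21 ≡ 5. → (17, 5)
6G: (17, 5) + (25, 23). λ = (23 - 5)/(25 - 17) ≡ 18/8 mod 41. 8⁻¹ ≡ 36 (mod 41) since 8·36 = 288 ≡ 1, so λ ≡ 33.
  x = λ² - 17 - 25 = 1089 - 42 ≡ 22; y = λ·(17 - 22) - 5 ≡ 35. → (22, 35)
7G: (22, 35) + (25, 23). λ = (23 - 35)/(25 - 22) ≡ 29/3 mod 41. 3⁻¹ ≡ 14 (mod 41) since 3·14 = 42 ≡ 1, so λ ≡ 37.
  x = λ² - 22 - 25 = 1369 - 47 ≡ 10; y = λ·(22 - 10) - 35 ≡ 40. → (10, 40)
8G: (10, 40) + (25, 23). λ = (23 - 40)/(25 - 10) ≡ 24/15 mod 41. 15⁻¹ ≡ 11 (mod 41), so λ ≡ 18.
  x = λ² - 10 - 25 = 324 - 35 ≡ 2; y = λ·(10 - 2) - 40 ≡ 22. → (2, 22)
9G: (2, 22) + (25, 23). λ = (23 - 22)/(25 - 2) ≡ 1/23 mod 41. 23⁻¹ ≡ 25 (mod 41), so λ ≡ 25.
  x = λ² - 2 - 25 = 625 - 27 ≡ 24; y = λ·(2 - 24) - 22 ≡ 2. → (24, 2)
10G: (24, 2) + (25, 23). λ = (23 - 2)/(25 - 24) ≡ 21/1 mod 41. 1⁻¹ ≡ 1 (mod 41) since 1·1 = 1 ≡ 1, so λ ≡ 21.
  x = λ² - 24 - 25 = 441 - 49 ≡ 23; y = λ·(24 - 23) - 2 ≡ 19. → (23, 19)
11G: (23, 19) + (25, 23). λ = (23 - 19)/(25 - 23) ≡ 4/2 mod 41. 2⁻¹ ≡ 21 (mod 41) since 2·21 = 42 ≡ 1, so λ ≡ 2.
  x = λ² - 23 - 25 = 4 - 48 ≡ 38; y = λ·(23 - 38) - 19 ≡ 33. → (38, 33)
12G: (38, 33) + (25, 23). λ = (23 - 33)/(25 - 38) ≡ 31/28 mod 41. 28⁻¹ ≡ 22 (mod 41), so λ ≡ 26.
  x = λ² - 38 - 25 = 676 - 63 ≡ 39; y = λ·(38 - 39) - 33 ≡ 23. → (39, 23)

(39, 23)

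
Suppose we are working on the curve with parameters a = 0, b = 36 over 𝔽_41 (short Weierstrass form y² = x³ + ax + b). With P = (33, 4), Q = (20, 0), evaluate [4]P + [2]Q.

(4, 10)

First 4P:
Double-and-add on 4 = (100)₂. Start with P = (33, 4) for the leading 1-bit.
double: tangent at (33, 4): λ = (3·33² + 0)/(2·4) ≡ 28/8. 8⁻¹ ≡ 36 (mod 41), so λ ≡ 28·36 ≡ 24.
  x = λ² - 33 - 33 = 576 - 66 ≡ 18; y = λ·(33 - 18) - 4 ≡ 28. → (18, 28)
double: tangent at (18, 28): λ = (3·18² + 0)/(2·28) ≡ 29/15. 15⁻¹ ≡ 11 (mod 41), so λ ≡ 29·11 ≡ 32.
  x = λ² - 18 - 18 = 1024 - 36 ≡ 4; y = λ·(18 - 4) - 28 ≡ 10. → (4, 10)
4P = (4, 10).
Next 2Q:
Repeated addition: build up to 2Q.
2Q: (20, 0) + (20, 0): same x and y₁ ≡ -y₂, so the sum is the point at infinity.
2Q = the point at infinity.
Finally 4P + 2Q:
(4, 10) + the point at infinity = (4, 10) (identity).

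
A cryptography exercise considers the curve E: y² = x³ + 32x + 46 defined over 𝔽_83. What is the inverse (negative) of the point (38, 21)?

-(38, 21) = (38, -21 mod 83) = (38, 62).

(38, 62)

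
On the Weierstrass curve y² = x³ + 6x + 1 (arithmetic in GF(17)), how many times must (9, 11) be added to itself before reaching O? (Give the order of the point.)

11

2P: tangent at (9, 11): λ = (3·9² + 6)/(2·11) ≡ 11/5. 5⁻¹ ≡ 7 (mod 17) since 5·7 = 35 ≡ 1, so λ ≡ 11·7 ≡ 9.
  x = λ² - 9 - 9 = 81 - 18 ≡ 12; y = λ·(9 - 12) - 11 ≡ 13. → (12, 13)
3P: (12, 13) + (9, 11). λ = (11 - 13)/(9 - 12) ≡ 15/14 mod 17. 14⁻¹ ≡ 11 (mod 17), so λ ≡ 12.
  x = λ² - 12 - 9 = 144 - 21 ≡ 4; y = λ·(12 - 4) - 13 ≡ 15. → (4, 15)
4P: (4, 15) + (9, 11). λ = (11 - 15)/(9 - 4) ≡ 13/5 mod 17. 5⁻¹ ≡ 7 (mod 17) since 5·7 = 35 ≡ 1, so λ ≡ 6.
  x = λ² - 4 - 9 = 36 - 13 ≡ 6; y = λ·(4 - 6) - 15 ≡ 7. → (6, 7)
5P: (6, 7) + (9, 11). λ = (11 - 7)/(9 - 6) ≡ 4/3 mod 17. 3⁻¹ ≡ 6 (mod 17) since 3·6 = 18 ≡ 1, so λ ≡ 7.
  x = λ² - 6 - 9 = 49 - 15 ≡ 0; y = λ·(6 - 0) - 7 ≡ 1. → (0, 1)
6P: (0, 1) + (9, 11). λ = (11 - 1)/(9 - 0) ≡ 10/9 mod 17. 9⁻¹ ≡ 2 (mod 17), so λ ≡ 3.
  x = λ² - 0 - 9 = 9 - 9 ≡ 0; y = λ·(0 - 0) - 1 ≡ 16. → (0, 16)
7P: (0, 16) + (9, 11). λ = (11 - 16)/(9 - 0) ≡ 12/9 mod 17. 9⁻¹ ≡ 2 (mod 17) since 9·2 = 18 ≡ 1, so λ ≡ 7.
  x = λ² - 0 - 9 = 49 - 9 ≡ 6; y = λ·(0 - 6) - 16 ≡ 10. → (6, 10)
8P: (6, 10) + (9, 11). λ = (11 - 10)/(9 - 6) ≡ 1/3 mod 17. 3⁻¹ ≡ 6 (mod 17) since 3·6 = 18 ≡ 1, so λ ≡ 6.
  x = λ² - 6 - 9 = 36 - 15 ≡ 4; y = λ·(6 - 4) - 10 ≡ 2. → (4, 2)
9P: (4, 2) + (9, 11). λ = (11 - 2)/(9 - 4) ≡ 9/5 mod 17. 5⁻¹ ≡ 7 (mod 17), so λ ≡ 12.
  x = λ² - 4 - 9 = 144 - 13 ≡ 12; y = λ·(4 - 12) - 2 ≡ 4. → (12, 4)
10P: (12, 4) + (9, 11). λ = (11 - 4)/(9 - 12) ≡ 7/14 mod 17. 14⁻¹ ≡ 11 (mod 17) since 14·11 = 154 ≡ 1, so λ ≡ 9.
  x = λ² - 12 - 9 = 81 - 21 ≡ 9; y = λ·(12 - 9) - 4 ≡ 6. → (9, 6)
11P: (9, 6) + (9, 11): same x and y₁ ≡ -y₂, so the sum is O.
11P = O, so the order is 11.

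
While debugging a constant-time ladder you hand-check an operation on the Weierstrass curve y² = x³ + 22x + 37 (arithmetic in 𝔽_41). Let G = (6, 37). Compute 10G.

Double-and-add on 10 = (1010)₂. Start with G = (6, 37) for the leading 1-bit.
double: tangent at (6, 37): λ = (3·6² + 22)/(2·37) ≡ 7/33. 33⁻¹ ≡ 5 (mod 41), so λ ≡ 7·5 ≡ 35.
  x = λ² - 6 - 6 = 1225 - 12 ≡ 24; y = λ·(6 - 24) - 37 ≡ 30. → (24, 30)
double: tangent at (24, 30): λ = (3·24² + 22)/(2·30) ≡ 28/19. 19⁻¹ ≡ 13 (mod 41), so λ ≡ 28·13 ≡ 36.
  x = λ² - 24 - 24 = 1296 - 48 ≡ 18; y = λ·(24 - 18) - 30 ≡ 22. → (18, 22)
add G: (18, 22) + (6, 37). λ = (37 - 22)/(6 - 18) ≡ 15/29 mod 41. 29⁻¹ ≡ 17 (mod 41), so λ ≡ 9.
  x = λ² - 18 - 6 = 81 - 24 ≡ 16; y = λ·(18 - 16) - 22 ≡ 37. → (16, 37)
double: tangent at (16, 37): λ = (3·16² + 22)/(2·37) ≡ 11/33. 33⁻¹ ≡ 5 (mod 41) since 33·5 = 165 ≡ 1, so λ ≡ 11·5 ≡ 14.
  x = λ² - 16 - 16 = 196 - 32 ≡ 0; y = λ·(16 - 0) - 37 ≡ 23. → (0, 23)

(0, 23)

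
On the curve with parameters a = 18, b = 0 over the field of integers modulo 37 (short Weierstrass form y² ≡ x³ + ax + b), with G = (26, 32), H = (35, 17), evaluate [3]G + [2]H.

(3, 9)

First 3G:
Repeated addition: build up to 3G.
2G: tangent at (26, 32): λ = (3·26² + 18)/(2·32) ≡ 11/27. 27⁻¹ ≡ 11 (mod 37), so λ ≡ 11·11 ≡ 10.
  x = λ² - 26 - 26 = 100 - 52 ≡ 11; y = λ·(26 - 11) - 32 ≡ 7. → (11, 7)
3G: (11, 7) + (26, 32). λ = (32 - 7)/(26 - 11) ≡ 25/15 mod 37. 15⁻¹ ≡ 5 (mod 37) since 15·5 = 75 ≡ 1, so λ ≡ 14.
  x = λ² - 11 - 26 = 196 - 37 ≡ 11; y = λ·(11 - 11) - 7 ≡ 30. → (11, 30)
3G = (11, 30).
Next 2H:
Repeated addition: build up to 2H.
2H: tangent at (35, 17): λ = (3·35² + 18)/(2·17) ≡ 30/34. 34⁻¹ ≡ 12 (mod 37), so λ ≡ 30·12 ≡ 27.
  x = λ² - 35 - 35 = 729 - 70 ≡ 30; y = λ·(35 - 30) - 17 ≡ 7. → (30, 7)
2H = (30, 7).
Finally 3G + 2H:
(11, 30) + (30, 7). λ = (7 - 30)/(30 - 11) ≡ 14/19 mod 37. 19⁻¹ ≡ 2 (mod 37), so λ ≡ 28.
  x = λ² - 11 - 30 = 784 - 41 ≡ 3; y = λ·(11 - 3) - 30 ≡ 9. → (3, 9)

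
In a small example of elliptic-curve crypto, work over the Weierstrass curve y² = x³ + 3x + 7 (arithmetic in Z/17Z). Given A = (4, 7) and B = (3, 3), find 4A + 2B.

First 4A:
Double-and-add on 4 = (100)₂. Start with A = (4, 7) for the leading 1-bit.
double: tangent at (4, 7): λ = (3·4² + 3)/(2·7) ≡ 0/14. 14⁻¹ ≡ 11 (mod 17) since 14·11 = 154 ≡ 1, so λ ≡ 0·11 ≡ 0.
  x = λ² - 4 - 4 = 0 - 8 ≡ 9; y = λ·(4 - 9) - 7 ≡ 10. → (9, 10)
double: tangent at (9, 10): λ = (3·9² + 3)/(2·10) ≡ 8/3. 3⁻¹ ≡ 6 (mod 17), so λ ≡ 8·6 ≡ 14.
  x = λ² - 9 - 9 = 196 - 18 ≡ 8; y = λ·(9 - 8) - 10 ≡ 4. → (8, 4)
4A = (8, 4).
Next 2B:
Repeated addition: build up to 2B.
2B: tangent at (3, 3): λ = (3·3² + 3)/(2·3) ≡ 13/6. 6⁻¹ ≡ 3 (mod 17), so λ ≡ 13·3 ≡ 5.
  x = λ² - 3 - 3 = 25 - 6 ≡ 2; y = λ·(3 - 2) - 3 ≡ 2. → (2, 2)
2B = (2, 2).
Finally 4A + 2B:
(8, 4) + (2, 2). λ = (2 - 4)/(2 - 8) ≡ 15/11 mod 17. 11⁻¹ ≡ 14 (mod 17) since 11·14 = 154 ≡ 1, so λ ≡ 6.
  x = λ² - 8 - 2 = 36 - 10 ≡ 9; y = λ·(8 - 9) - 4 ≡ 7. → (9, 7)

(9, 7)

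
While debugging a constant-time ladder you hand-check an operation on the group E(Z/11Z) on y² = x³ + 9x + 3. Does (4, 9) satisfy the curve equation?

y² = 9² ≡ 4; x³ + 9x + 3 = 103 ≡ 4 (mod 11). 4 = 4.

yes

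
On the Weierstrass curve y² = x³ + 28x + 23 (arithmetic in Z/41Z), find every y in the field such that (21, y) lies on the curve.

14, 27

x³ + 28x + 23 = 9872 ≡ 32 (mod 41).
Square roots of 32 mod 41: 14 and 27 (since 14² = 196 ≡ 32).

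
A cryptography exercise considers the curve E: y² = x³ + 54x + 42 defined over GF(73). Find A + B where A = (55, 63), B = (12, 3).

(10, 66)

(55, 63) + (12, 3). λ = (3 - 63)/(12 - 55) ≡ 13/30 mod 73. 30⁻¹ ≡ 56 (mod 73), so λ ≡ 71.
  x = λ² - 55 - 12 = 5041 - 67 ≡ 10; y = λ·(55 - 10) - 63 ≡ 66. → (10, 66)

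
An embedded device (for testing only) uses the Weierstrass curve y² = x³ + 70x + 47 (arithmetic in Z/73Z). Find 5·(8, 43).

(23, 10)

Write Q = (8, 43).
Double-and-add on 5 = (101)₂. Start with Q = (8, 43) for the leading 1-bit.
double: tangent at (8, 43): λ = (3·8² + 70)/(2·43) ≡ 43/13. 13⁻¹ ≡ 45 (mod 73), so λ ≡ 43·45 ≡ 37.
  x = λ² - 8 - 8 = 1369 - 16 ≡ 39; y = λ·(8 - 39) - 43 ≡ 51. → (39, 51)
double: tangent at (39, 51): λ = (3·39² + 70)/(2·51) ≡ 34/29. 29⁻¹ ≡ 68 (mod 73), so λ ≡ 34·68 ≡ 49.
  x = λ² - 39 - 39 = 2401 - 78 ≡ 60; y = λ·(39 - 60) - 51 ≡ 15. → (60, 15)
add Q: (60, 15) + (8, 43). λ = (43 - 15)/(8 - 60) ≡ 28/21 mod 73. 21⁻¹ ≡ 7 (mod 73) since 21·7 = 147 ≡ 1, so λ ≡ 50.
  x = λ² - 60 - 8 = 2500 - 68 ≡ 23; y = λ·(60 - 23) - 15 ≡ 10. → (23, 10)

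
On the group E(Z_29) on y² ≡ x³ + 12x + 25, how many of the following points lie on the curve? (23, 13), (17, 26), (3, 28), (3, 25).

(23, 13): 13² ≡ 24, rhs ≡ 27 → off.
(17, 26): 26² ≡ 9, rhs ≡ 9 → on.
(3, 28): 28² ≡ 1, rhs ≡ 1 → on.
(3, 25): 25² ≡ 16, rhs ≡ 1 → off.

2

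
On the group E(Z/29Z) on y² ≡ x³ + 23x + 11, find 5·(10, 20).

Write P = (10, 20).
Double-and-add on 5 = (101)₂. Start with P = (10, 20) for the leading 1-bit.
double: tangent at (10, 20): λ = (3·10² + 23)/(2·20) ≡ 4/11. 11⁻¹ ≡ 8 (mod 29) since 11·8 = 88 ≡ 1, so λ ≡ 4·8 ≡ 3.
  x = λ² - 10 - 10 = 9 - 20 ≡ 18; y = λ·(10 - 18) - 20 ≡ 14. → (18, 14)
double: tangent at (18, 14): λ = (3·18² + 23)/(2·14) ≡ 9/28. 28⁻¹ ≡ 28 (mod 29), so λ ≡ 9·28 ≡ 20.
  x = λ² - 18 - 18 = 400 - 36 ≡ 16; y = λ·(18 - 16) - 14 ≡ 26. → (16, 26)
add P: (16, 26) + (10, 20). λ = (20 - 26)/(10 - 16) ≡ 23/23 mod 29. 23⁻¹ ≡ 24 (mod 29), so λ ≡ 1.
  x = λ² - 16 - 10 = 1 - 26 ≡ 4; y = λ·(16 - 4) - 26 ≡ 15. → (4, 15)

(4, 15)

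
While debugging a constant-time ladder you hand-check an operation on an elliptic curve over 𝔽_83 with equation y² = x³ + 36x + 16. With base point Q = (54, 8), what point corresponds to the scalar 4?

(15, 69)

Double-and-add on 4 = (100)₂. Start with Q = (54, 8) for the leading 1-bit.
double: tangent at (54, 8): λ = (3·54² + 36)/(2·8) ≡ 69/16. 16⁻¹ ≡ 26 (mod 83), so λ ≡ 69·26 ≡ 51.
  x = λ² - 54 - 54 = 2601 - 108 ≡ 3; y = λ·(54 - 3) - 8 ≡ 20. → (3, 20)
double: tangent at (3, 20): λ = (3·3² + 36)/(2·20) ≡ 63/40. 40⁻¹ ≡ 27 (mod 83) since 40·27 = 1080 ≡ 1, so λ ≡ 63·27 ≡ 41.
  x = λ² - 3 - 3 = 1681 - 6 ≡ 15; y = λ·(3 - 15) - 20 ≡ 69. → (15, 69)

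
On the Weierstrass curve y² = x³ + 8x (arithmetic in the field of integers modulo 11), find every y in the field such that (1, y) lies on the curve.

x³ + 8x + 0 = 9 ≡ 9 (mod 11).
Square roots of 9 mod 11: 3 and 8 (since 3² = 9 ≡ 9).

3, 8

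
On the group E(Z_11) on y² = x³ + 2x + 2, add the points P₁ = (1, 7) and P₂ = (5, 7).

(1, 7) + (5, 7). λ = (7 - 7)/(5 - 1) ≡ 0/4 mod 11. 4⁻¹ ≡ 3 (mod 11), so λ ≡ 0.
  x = λ² - 1 - 5 = 0 - 6 ≡ 5; y = λ·(1 - 5) - 7 ≡ 4. → (5, 4)

(5, 4)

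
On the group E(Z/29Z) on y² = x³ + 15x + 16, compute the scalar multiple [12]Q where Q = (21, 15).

Repeated addition: build up to 12Q.
2Q: tangent at (21, 15): λ = (3·21² + 15)/(2·15) ≡ 4/1. 1⁻¹ ≡ 1 (mod 29) since 1·1 = 1 ≡ 1, so λ ≡ 4·1 ≡ 4.
  x = λ² - 21 - 21 = 16 - 42 ≡ 3; y = λ·(21 - 3) - 15 ≡ 28. → (3, 28)
3Q: (3, 28) + (21, 15). λ = (15 - 28)/(21 - 3) ≡ 16/18 mod 29. 18⁻¹ ≡ 21 (mod 29), so λ ≡ 17.
  x = λ² - 3 - 21 = 289 - 24 ≡ 4; y = λ·(3 - 4) - 28 ≡ 13. → (4, 13)
4Q: (4, 13) + (21, 15). λ = (15 - 13)/(21 - 4) ≡ 2/17 mod 29. 17⁻¹ ≡ 12 (mod 29), so λ ≡ 24.
  x = λ² - 4 - 21 = 576 - 25 ≡ 0; y = λ·(4 - 0) - 13 ≡ 25. → (0, 25)
5Q: (0, 25) + (21, 15). λ = (15 - 25)/(21 - 0) ≡ 19/21 mod 29. 21⁻¹ ≡ 18 (mod 29), so λ ≡ 23.
  x = λ² - 0 - 21 = 529 - 21 ≡ 15; y = λ·(0 - 15) - 25 ≡ 7. → (15, 7)
6Q: (15, 7) + (21, 15). λ = (15 - 7)/(21 - 15) ≡ 8/6 mod 29. 6⁻¹ ≡ 5 (mod 29) since 6·5 = 30 ≡ 1, so λ ≡ 11.
  x = λ² - 15 - 21 = 121 - 36 ≡ 27; y = λ·(15 - 27) - 7 ≡ 6. → (27, 6)
7Q: (27, 6) + (21, 15). λ = (15 - 6)/(21 - 27) ≡ 9/23 mod 29. 23⁻¹ ≡ 24 (mod 29), so λ ≡ 13.
  x = λ² - 27 - 21 = 169 - 48 ≡ 5; y = λ·(27 - 5) - 6 ≡ 19. → (5, 19)
8Q: (5, 19) + (21, 15). λ = (15 - 19)/(21 - 5) ≡ 25/16 mod 29. 16⁻¹ ≡ 20 (mod 29) since 16·20 = 320 ≡ 1, so λ ≡ 7.
  x = λ² - 5 - 21 = 49 - 26 ≡ 23; y = λ·(5 - 23) - 19 ≡ 0. → (23, 0)
9Q: (23, 0) + (21, 15). λ = (15 - 0)/(21 - 23) ≡ 15/27 mod 29. 27⁻¹ ≡ 14 (mod 29), so λ ≡ 7.
  x = λ² - 23 - 21 = 49 - 44 ≡ 5; y = λ·(23 - 5) - 0 ≡ 10. → (5, 10)
10Q: (5, 10) + (21, 15). λ = (15 - 10)/(21 - 5) ≡ 5/16 mod 29. 16⁻¹ ≡ 20 (mod 29), so λ ≡ 13.
  x = λ² - 5 - 21 = 169 - 26 ≡ 27; y = λ·(5 - 27) - 10 ≡ 23. → (27, 23)
11Q: (27, 23) + (21, 15). λ = (15 - 23)/(21 - 27) ≡ 21/23 mod 29. 23⁻¹ ≡ 24 (mod 29), so λ ≡ 11.
  x = λ² - 27 - 21 = 121 - 48 ≡ 15; y = λ·(27 - 15) - 23 ≡ 22. → (15, 22)
12Q: (15, 22) + (21, 15). λ = (15 - 22)/(21 - 15) ≡ 22/6 mod 29. 6⁻¹ ≡ 5 (mod 29) since 6·5 = 30 ≡ 1, so λ ≡ 23.
  x = λ² - 15 - 21 = 529 - 36 ≡ 0; y = λ·(15 - 0) - 22 ≡ 4. → (0, 4)

(0, 4)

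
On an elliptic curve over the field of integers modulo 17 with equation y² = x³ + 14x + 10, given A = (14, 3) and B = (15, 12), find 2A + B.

(6, 15)

First 2A:
Repeated addition: build up to 2A.
2A: tangent at (14, 3): λ = (3·14² + 14)/(2·3) ≡ 7/6. 6⁻¹ ≡ 3 (mod 17) since 6·3 = 18 ≡ 1, so λ ≡ 7·3 ≡ 4.
  x = λ² - 14 - 14 = 16 - 28 ≡ 5; y = λ·(14 - 5) - 3 ≡ 16. → (5, 16)
2A = (5, 16).
Finally 2A + B:
(5, 16) + (15, 12). λ = (12 - 16)/(15 - 5) ≡ 13/10 mod 17. 10⁻¹ ≡ 12 (mod 17) since 10·12 = 120 ≡ 1, so λ ≡ 3.
  x = λ² - 5 - 15 = 9 - 20 ≡ 6; y = λ·(5 - 6) - 16 ≡ 15. → (6, 15)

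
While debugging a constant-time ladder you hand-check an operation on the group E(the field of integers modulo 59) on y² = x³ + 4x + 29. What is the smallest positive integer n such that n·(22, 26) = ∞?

2P: tangent at (22, 26): λ = (3·22² + 4)/(2·26) ≡ 40/52. 52⁻¹ ≡ 42 (mod 59), so λ ≡ 40·42 ≡ 28.
  x = λ² - 22 - 22 = 784 - 44 ≡ 32; y = λ·(22 - 32) - 26 ≡ 48. → (32, 48)
3P: (32, 48) + (22, 26). λ = (26 - 48)/(22 - 32) ≡ 37/49 mod 59. 49⁻¹ ≡ 53 (mod 59) since 49·53 = 2597 ≡ 1, so λ ≡ 14.
  x = λ² - 32 - 22 = 196 - 54 ≡ 24; y = λ·(32 - 24) - 48 ≡ 5. → (24, 5)
4P: (24, 5) + (22, 26). λ = (26 - 5)/(22 - 24) ≡ 21/57 mod 59. 57⁻¹ ≡ 29 (mod 59) since 57·29 = 1653 ≡ 1, so λ ≡ 19.
  x = λ² - 24 - 22 = 361 - 46 ≡ 20; y = λ·(24 - 20) - 5 ≡ 12. → (20, 12)
5P: (20, 12) + (22, 26). λ = (26 - 12)/(22 - 20) ≡ 14/2 mod 59. 2⁻¹ ≡ 30 (mod 59), so λ ≡ 7.
  x = λ² - 20 - 22 = 49 - 42 ≡ 7; y = λ·(20 - 7) - 12 ≡ 20. → (7, 20)
6P: (7, 20) + (22, 26). λ = (26 - 20)/(22 - 7) ≡ 6/15 mod 59. 15⁻¹ ≡ 4 (mod 59), so λ ≡ 24.
  x = λ² - 7 - 22 = 576 - 29 ≡ 16; y = λ·(7 - 16) - 20 ≡ 0. → (16, 0)
7P: (16, 0) + (22, 26). λ = (26 - 0)/(22 - 16) ≡ 26/6 mod 59. 6⁻¹ ≡ 10 (mod 59), so λ ≡ 24.
  x = λ² - 16 - 22 = 576 - 38 ≡ 7; y = λ·(16 - 7) - 0 ≡ 39. → (7, 39)
8P: (7, 39) + (22, 26). λ = (26 - 39)/(22 - 7) ≡ 46/15 mod 59. 15⁻¹ ≡ 4 (mod 59), so λ ≡ 7.
  x = λ² - 7 - 22 = 49 - 29 ≡ 20; y = λ·(7 - 20) - 39 ≡ 47. → (20, 47)
9P: (20, 47) + (22, 26). λ = (26 - 47)/(22 - 20) ≡ 38/2 mod 59. 2⁻¹ ≡ 30 (mod 59) since 2·30 = 60 ≡ 1, so λ ≡ 19.
  x = λ² - 20 - 22 = 361 - 42 ≡ 24; y = λ·(20 - 24) - 47 ≡ 54. → (24, 54)
10P: (24, 54) + (22, 26). λ = (26 - 54)/(22 - 24) ≡ 31/57 mod 59. 57⁻¹ ≡ 29 (mod 59), so λ ≡ 14.
  x = λ² - 24 - 22 = 196 - 46 ≡ 32; y = λ·(24 - 32) - 54 ≡ 11. → (32, 11)
11P: (32, 11) + (22, 26). λ = (26 - 11)/(22 - 32) ≡ 15/49 mod 59. 49⁻¹ ≡ 53 (mod 59), so λ ≡ 28.
  x = λ² - 32 - 22 = 784 - 54 ≡ 22; y = λ·(32 - 22) - 11 ≡ 33. → (22, 33)
12P: (22, 33) + (22, 26): same x and y₁ ≡ -y₂, so the sum is ∞.
12P = ∞, so the order is 12.

12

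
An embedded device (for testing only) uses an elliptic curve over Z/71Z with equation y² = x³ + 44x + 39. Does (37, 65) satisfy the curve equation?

no

y² = 65² ≡ 36; x³ + 44x + 39 = 52320 ≡ 64 (mod 71). 36 ≠ 64.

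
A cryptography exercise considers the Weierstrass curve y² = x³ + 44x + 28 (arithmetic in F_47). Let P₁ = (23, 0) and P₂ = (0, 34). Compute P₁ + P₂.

(23, 0) + (0, 34). λ = (34 - 0)/(0 - 23) ≡ 34/24 mod 47. 24⁻¹ ≡ 2 (mod 47), so λ ≡ 21.
  x = λ² - 23 - 0 = 441 - 23 ≡ 42; y = λ·(23 - 42) - 0 ≡ 24. → (42, 24)

(42, 24)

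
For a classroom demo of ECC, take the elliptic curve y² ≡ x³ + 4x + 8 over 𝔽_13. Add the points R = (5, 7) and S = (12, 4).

(6, 12)

(5, 7) + (12, 4). λ = (4 - 7)/(12 - 5) ≡ 10/7 mod 13. 7⁻¹ ≡ 2 (mod 13), so λ ≡ 7.
  x = λ² - 5 - 12 = 49 - 17 ≡ 6; y = λ·(5 - 6) - 7 ≡ 12. → (6, 12)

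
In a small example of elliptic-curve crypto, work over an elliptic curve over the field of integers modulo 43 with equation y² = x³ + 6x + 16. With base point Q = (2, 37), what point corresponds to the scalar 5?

Double-and-add on 5 = (101)₂. Start with Q = (2, 37) for the leading 1-bit.
double: tangent at (2, 37): λ = (3·2² + 6)/(2·37) ≡ 18/31. 31⁻¹ ≡ 25 (mod 43) since 31·25 = 775 ≡ 1, so λ ≡ 18·25 ≡ 20.
  x = λ² - 2 - 2 = 400 - 4 ≡ 9; y = λ·(2 - 9) - 37 ≡ 38. → (9, 38)
double: tangent at (9, 38): λ = (3·9² + 6)/(2·38) ≡ 34/33. 33⁻¹ ≡ 30 (mod 43) since 33·30 = 990 ≡ 1, so λ ≡ 34·30 ≡ 31.
  x = λ² - 9 - 9 = 961 - 18 ≡ 40; y = λ·(9 - 40) - 38 ≡ 33. → (40, 33)
add Q: (40, 33) + (2, 37). λ = (37 - 33)/(2 - 40) ≡ 4/5 mod 43. 5⁻¹ ≡ 26 (mod 43) since 5·26 = 130 ≡ 1, so λ ≡ 18.
  x = λ² - 40 - 2 = 324 - 42 ≡ 24; y = λ·(40 - 24) - 33 ≡ 40. → (24, 40)

(24, 40)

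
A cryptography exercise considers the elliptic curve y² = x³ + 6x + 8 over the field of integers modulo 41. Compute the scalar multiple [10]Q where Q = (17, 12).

Double-and-add on 10 = (1010)₂. Start with Q = (17, 12) for the leading 1-bit.
double: tangent at (17, 12): λ = (3·17² + 6)/(2·12) ≡ 12/24. 24⁻¹ ≡ 12 (mod 41), so λ ≡ 12·12 ≡ 21.
  x = λ² - 17 - 17 = 441 - 34 ≡ 38; y = λ·(17 - 38) - 12 ≡ 39. → (38, 39)
double: tangent at (38, 39): λ = (3·38² + 6)/(2·39) ≡ 33/37. 37⁻¹ ≡ 10 (mod 41), so λ ≡ 33·10 ≡ 2.
  x = λ² - 38 - 38 = 4 - 76 ≡ 10; y = λ·(38 - 10) - 39 ≡ 17. → (10, 17)
add Q: (10, 17) + (17, 12). λ = (12 - 17)/(17 - 10) ≡ 36/7 mod 41. 7⁻¹ ≡ 6 (mod 41), so λ ≡ 11.
  x = λ² - 10 - 17 = 121 - 27 ≡ 12; y = λ·(10 - 12) - 17 ≡ 2. → (12, 2)
double: tangent at (12, 2): λ = (3·12² + 6)/(2·2) ≡ 28/4. 4⁻¹ ≡ 31 (mod 41) since 4·31 = 124 ≡ 1, so λ ≡ 28·31 ≡ 7.
  x = λ² - 12 - 12 = 49 - 24 ≡ 25; y = λ·(12 - 25) - 2 ≡ 30. → (25, 30)

(25, 30)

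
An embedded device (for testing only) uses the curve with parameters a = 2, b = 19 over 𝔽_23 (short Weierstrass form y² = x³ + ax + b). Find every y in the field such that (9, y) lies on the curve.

none

x³ + 2x + 19 = 766 ≡ 7 (mod 23).
7 is a non-residue mod 23; no y exists.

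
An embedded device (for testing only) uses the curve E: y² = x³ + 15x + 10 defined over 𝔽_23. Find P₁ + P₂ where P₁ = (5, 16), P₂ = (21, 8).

(3, 6)

(5, 16) + (21, 8). λ = (8 - 16)/(21 - 5) ≡ 15/16 mod 23. 16⁻¹ ≡ 13 (mod 23), so λ ≡ 11.
  x = λ² - 5 - 21 = 121 - 26 ≡ 3; y = λ·(5 - 3) - 16 ≡ 6. → (3, 6)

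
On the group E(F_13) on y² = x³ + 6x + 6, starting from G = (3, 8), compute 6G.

(11, 5)

Double-and-add on 6 = (110)₂. Start with G = (3, 8) for the leading 1-bit.
double: tangent at (3, 8): λ = (3·3² + 6)/(2·8) ≡ 7/3. 3⁻¹ ≡ 9 (mod 13), so λ ≡ 7·9 ≡ 11.
  x = λ² - 3 - 3 = 121 - 6 ≡ 11; y = λ·(3 - 11) - 8 ≡ 8. → (11, 8)
add G: (11, 8) + (3, 8). λ = (8 - 8)/(3 - 11) ≡ 0/5 mod 13. 5⁻¹ ≡ 8 (mod 13), so λ ≡ 0.
  x = λ² - 11 - 3 = 0 - 14 ≡ 12; y = λ·(11 - 12) - 8 ≡ 5. → (12, 5)
double: tangent at (12, 5): λ = (3·12² + 6)/(2·5) ≡ 9/10. 10⁻¹ ≡ 4 (mod 13), so λ ≡ 9·4 ≡ 10.
  x = λ² - 12 - 12 = 100 - 24 ≡ 11; y = λ·(12 - 11) - 5 ≡ 5. → (11, 5)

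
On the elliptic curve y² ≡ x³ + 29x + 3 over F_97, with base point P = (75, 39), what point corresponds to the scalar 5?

Double-and-add on 5 = (101)₂. Start with P = (75, 39) for the leading 1-bit.
double: tangent at (75, 39): λ = (3·75² + 29)/(2·39) ≡ 26/78. 78⁻¹ ≡ 51 (mod 97) since 78·51 = 3978 ≡ 1, so λ ≡ 26·51 ≡ 65.
  x = λ² - 75 - 75 = 4225 - 150 ≡ 1; y = λ·(75 - 1) - 39 ≡ 18. → (1, 18)
double: tangent at (1, 18): λ = (3·1² + 29)/(2·18) ≡ 32/36. 36⁻¹ ≡ 62 (mod 97), so λ ≡ 32·62 ≡ 44.
  x = λ² - 1 - 1 = 1936 - 2 ≡ 91; y = λ·(1 - 91) - 18 ≡ 96. → (91, 96)
add P: (91, 96) + (75, 39). λ = (39 - 96)/(75 - 91) ≡ 40/81 mod 97. 81⁻¹ ≡ 6 (mod 97) since 81·6 = 486 ≡ 1, so λ ≡ 46.
  x = λ² - 91 - 75 = 2116 - 166 ≡ 10; y = λ·(91 - 10) - 96 ≡ 41. → (10, 41)

(10, 41)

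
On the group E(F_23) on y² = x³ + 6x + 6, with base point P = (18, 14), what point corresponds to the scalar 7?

Repeated addition: build up to 7P.
2P: tangent at (18, 14): λ = (3·18² + 6)/(2·14) ≡ 12/5. 5⁻¹ ≡ 14 (mod 23) since 5·14 = 70 ≡ 1, so λ ≡ 12·14 ≡ 7.
  x = λ² - 18 - 18 = 49 - 36 ≡ 13; y = λ·(18 - 13) - 14 ≡ 21. → (13, 21)
3P: (13, 21) + (18, 14). λ = (14 - 21)/(18 - 13) ≡ 16/5 mod 23. 5⁻¹ ≡ 14 (mod 23) since 5·14 = 70 ≡ 1, so λ ≡ 17.
  x = λ² - 13 - 18 = 289 - 31 ≡ 5; y = λ·(13 - 5) - 21 ≡ 0. → (5, 0)
4P: (5, 0) + (18, 14). λ = (14 - 0)/(18 - 5) ≡ 14/13 mod 23. 13⁻¹ ≡ 16 (mod 23), so λ ≡ 17.
  x = λ² - 5 - 18 = 289 - 23 ≡ 13; y = λ·(5 - 13) - 0 ≡ 2. → (13, 2)
5P: (13, 2) + (18, 14). λ = (14 - 2)/(18 - 13) ≡ 12/5 mod 23. 5⁻¹ ≡ 14 (mod 23) since 5·14 = 70 ≡ 1, so λ ≡ 7.
  x = λ² - 13 - 18 = 49 - 31 ≡ 18; y = λ·(13 - 18) - 2 ≡ 9. → (18, 9)
6P: (18, 9) + (18, 14): same x and y₁ ≡ -y₂, so the sum is ∞.
7P: ∞ + (18, 14) = (18, 14) (identity).

(18, 14)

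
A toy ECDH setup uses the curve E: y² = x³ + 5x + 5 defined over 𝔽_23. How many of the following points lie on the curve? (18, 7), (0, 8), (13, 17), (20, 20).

(18, 7): 7² ≡ 3, rhs ≡ 16 → off.
(0, 8): 8² ≡ 18, rhs ≡ 5 → off.
(13, 17): 17² ≡ 13, rhs ≡ 13 → on.
(20, 20): 20² ≡ 9, rhs ≡ 9 → on.

2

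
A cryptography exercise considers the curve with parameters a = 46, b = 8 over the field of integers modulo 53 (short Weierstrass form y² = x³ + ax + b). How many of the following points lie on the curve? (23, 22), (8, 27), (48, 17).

2

(23, 22): 22² ≡ 7, rhs ≡ 36 → off.
(8, 27): 27² ≡ 40, rhs ≡ 40 → on.
(48, 17): 17² ≡ 24, rhs ≡ 24 → on.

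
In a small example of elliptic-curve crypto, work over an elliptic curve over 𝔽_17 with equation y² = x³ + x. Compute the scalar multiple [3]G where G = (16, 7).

Repeated addition: build up to 3G.
2G: tangent at (16, 7): λ = (3·16² + 1)/(2·7) ≡ 4/14. 14⁻¹ ≡ 11 (mod 17), so λ ≡ 4·11 ≡ 10.
  x = λ² - 16 - 16 = 100 - 32 ≡ 0; y = λ·(16 - 0) - 7 ≡ 0. → (0, 0)
3G: (0, 0) + (16, 7). λ = (7 - 0)/(16 - 0) ≡ 7/16 mod 17. 16⁻¹ ≡ 16 (mod 17), so λ ≡ 10.
  x = λ² - 0 - 16 = 100 - 16 ≡ 16; y = λ·(0 - 16) - 0 ≡ 10. → (16, 10)

(16, 10)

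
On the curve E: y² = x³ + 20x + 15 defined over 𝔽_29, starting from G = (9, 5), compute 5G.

(14, 20)

Double-and-add on 5 = (101)₂. Start with G = (9, 5) for the leading 1-bit.
double: tangent at (9, 5): λ = (3·9² + 20)/(2·5) ≡ 2/10. 10⁻¹ ≡ 3 (mod 29) since 10·3 = 30 ≡ 1, so λ ≡ 2·3 ≡ 6.
  x = λ² - 9 - 9 = 36 - 18 ≡ 18; y = λ·(9 - 18) - 5 ≡ 28. → (18, 28)
double: tangent at (18, 28): λ = (3·18² + 20)/(2·28) ≡ 6/27. 27⁻¹ ≡ 14 (mod 29) since 27·14 = 378 ≡ 1, so λ ≡ 6·14 ≡ 26.
  x = λ² - 18 - 18 = 676 - 36 ≡ 2; y = λ·(18 - 2) - 28 ≡ 11. → (2, 11)
add G: (2, 11) + (9, 5). λ = (5 - 11)/(9 - 2) ≡ 23/7 mod 29. 7⁻¹ ≡ 25 (mod 29), so λ ≡ 24.
  x = λ² - 2 - 9 = 576 - 11 ≡ 14; y = λ·(2 - 14) - 11 ≡ 20. → (14, 20)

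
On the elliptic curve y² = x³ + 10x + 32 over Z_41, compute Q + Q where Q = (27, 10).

(36, 12)

tangent at (27, 10): λ = (3·27² + 10)/(2·10) ≡ 24/20. 20⁻¹ ≡ 39 (mod 41) since 20·39 = 780 ≡ 1, so λ ≡ 24·39 ≡ 34.
  x = λ² - 27 - 27 = 1156 - 54 ≡ 36; y = λ·(27 - 36) - 10 ≡ 12. → (36, 12)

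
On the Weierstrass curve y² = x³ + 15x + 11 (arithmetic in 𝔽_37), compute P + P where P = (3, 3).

(6, 13)

tangent at (3, 3): λ = (3·3² + 15)/(2·3) ≡ 5/6. 6⁻¹ ≡ 31 (mod 37) since 6·31 = 186 ≡ 1, so λ ≡ 5·31 ≡ 7.
  x = λ² - 3 - 3 = 49 - 6 ≡ 6; y = λ·(3 - 6) - 3 ≡ 13. → (6, 13)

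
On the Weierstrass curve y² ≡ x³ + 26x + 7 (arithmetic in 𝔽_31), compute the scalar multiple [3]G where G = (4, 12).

Repeated addition: build up to 3G.
2G: tangent at (4, 12): λ = (3·4² + 26)/(2·12) ≡ 12/24. 24⁻¹ ≡ 22 (mod 31) since 24·22 = 528 ≡ 1, so λ ≡ 12·22 ≡ 16.
  x = λ² - 4 - 4 = 256 - 8 ≡ 0; y = λ·(4 - 0) - 12 ≡ 21. → (0, 21)
3G: (0, 21) + (4, 12). λ = (12 - 21)/(4 - 0) ≡ 22/4 mod 31. 4⁻¹ ≡ 8 (mod 31) since 4·8 = 32 ≡ 1, so λ ≡ 21.
  x = λ² - 0 - 4 = 441 - 4 ≡ 3; y = λ·(0 - 3) - 21 ≡ 9. → (3, 9)

(3, 9)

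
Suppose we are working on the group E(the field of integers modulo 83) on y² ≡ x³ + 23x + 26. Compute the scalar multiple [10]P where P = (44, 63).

Double-and-add on 10 = (1010)₂. Start with P = (44, 63) for the leading 1-bit.
double: tangent at (44, 63): λ = (3·44² + 23)/(2·63) ≡ 21/43. 43⁻¹ ≡ 56 (mod 83), so λ ≡ 21·56 ≡ 14.
  x = λ² - 44 - 44 = 196 - 88 ≡ 25; y = λ·(44 - 25) - 63 ≡ 37. → (25, 37)
double: tangent at (25, 37): λ = (3·25² + 23)/(2·37) ≡ 72/74. 74⁻¹ ≡ 46 (mod 83), so λ ≡ 72·46 ≡ 75.
  x = λ² - 25 - 25 = 5625 - 50 ≡ 14; y = λ·(25 - 14) - 37 ≡ 41. → (14, 41)
add P: (14, 41) + (44, 63). λ = (63 - 41)/(44 - 14) ≡ 22/30 mod 83. 30⁻¹ ≡ 36 (mod 83), so λ ≡ 45.
  x = λ² - 14 - 44 = 2025 - 58 ≡ 58; y = λ·(14 - 58) - 41 ≡ 54. → (58, 54)
double: tangent at (58, 54): λ = (3·58² + 23)/(2·54) ≡ 72/25. 25⁻¹ ≡ 10 (mod 83) since 25·10 = 250 ≡ 1, so λ ≡ 72·10 ≡ 56.
  x = λ² - 58 - 58 = 3136 - 116 ≡ 32; y = λ·(58 - 32) - 54 ≡ 74. → (32, 74)

(32, 74)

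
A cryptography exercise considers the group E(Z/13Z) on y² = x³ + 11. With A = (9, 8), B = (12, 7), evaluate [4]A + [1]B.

(3, 8)

First 4A:
Double-and-add on 4 = (100)₂. Start with A = (9, 8) for the leading 1-bit.
double: tangent at (9, 8): λ = (3·9² + 0)/(2·8) ≡ 9/3. 3⁻¹ ≡ 9 (mod 13) since 3·9 = 27 ≡ 1, so λ ≡ 9·9 ≡ 3.
  x = λ² - 9 - 9 = 9 - 18 ≡ 4; y = λ·(9 - 4) - 8 ≡ 7. → (4, 7)
double: tangent at (4, 7): λ = (3·4² + 0)/(2·7) ≡ 9/1. 1⁻¹ ≡ 1 (mod 13) since 1·1 = 1 ≡ 1, so λ ≡ 9·1 ≡ 9.
  x = λ² - 4 - 4 = 81 - 8 ≡ 8; y = λ·(4 - 8) - 7 ≡ 9. → (8, 9)
4A = (8, 9).
Finally 4A + B:
(8, 9) + (12, 7). λ = (7 - 9)/(12 - 8) ≡ 11/4 mod 13. 4⁻¹ ≡ 10 (mod 13), so λ ≡ 6.
  x = λ² - 8 - 12 = 36 - 20 ≡ 3; y = λ·(8 - 3) - 9 ≡ 8. → (3, 8)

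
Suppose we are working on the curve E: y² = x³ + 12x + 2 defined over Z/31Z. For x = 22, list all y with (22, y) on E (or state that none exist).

x³ + 12x + 2 = 10914 ≡ 2 (mod 31).
Square roots of 2 mod 31: 8 and 23 (since 8² = 64 ≡ 2).

8, 23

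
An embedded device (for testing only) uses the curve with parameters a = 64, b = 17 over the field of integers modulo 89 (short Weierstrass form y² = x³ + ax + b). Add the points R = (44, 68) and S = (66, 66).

(43, 29)

(44, 68) + (66, 66). λ = (66 - 68)/(66 - 44) ≡ 87/22 mod 89. 22⁻¹ ≡ 85 (mod 89) since 22·85 = 1870 ≡ 1, so λ ≡ 8.
  x = λ² - 44 - 66 = 64 - 110 ≡ 43; y = λ·(44 - 43) - 68 ≡ 29. → (43, 29)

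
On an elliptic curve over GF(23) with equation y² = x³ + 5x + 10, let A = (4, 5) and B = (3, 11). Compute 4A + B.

First 4A:
Double-and-add on 4 = (100)₂. Start with A = (4, 5) for the leading 1-bit.
double: tangent at (4, 5): λ = (3·4² + 5)/(2·5) ≡ 7/10. 10⁻¹ ≡ 7 (mod 23) since 10·7 = 70 ≡ 1, so λ ≡ 7·7 ≡ 3.
  x = λ² - 4 - 4 = 9 - 8 ≡ 1; y = λ·(4 - 1) - 5 ≡ 4. → (1, 4)
double: tangent at (1, 4): λ = (3·1² + 5)/(2·4) ≡ 8/8. 8⁻¹ ≡ 3 (mod 23) since 8·3 = 24 ≡ 1, so λ ≡ 8·3 ≡ 1.
  x = λ² - 1 - 1 = 1 - 2 ≡ 22; y = λ·(1 - 22) - 4 ≡ 21. → (22, 21)
4A = (22, 21).
Finally 4A + B:
(22, 21) + (3, 11). λ = (11 - 21)/(3 - 22) ≡ 13/4 mod 23. 4⁻¹ ≡ 6 (mod 23) since 4·6 = 24 ≡ 1, so λ ≡ 9.
  x = λ² - 22 - 3 = 81 - 25 ≡ 10; y = λ·(22 - 10) - 21 ≡ 18. → (10, 18)

(10, 18)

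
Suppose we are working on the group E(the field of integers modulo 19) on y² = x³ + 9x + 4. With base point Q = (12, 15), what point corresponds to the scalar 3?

(16, 11)

Repeated addition: build up to 3Q.
2Q: tangent at (12, 15): λ = (3·12² + 9)/(2·15) ≡ 4/11. 11⁻¹ ≡ 7 (mod 19) since 11·7 = 77 ≡ 1, so λ ≡ 4·7 ≡ 9.
  x = λ² - 12 - 12 = 81 - 24 ≡ 0; y = λ·(12 - 0) - 15 ≡ 17. → (0, 17)
3Q: (0, 17) + (12, 15). λ = (15 - 17)/(12 - 0) ≡ 17/12 mod 19. 12⁻¹ ≡ 8 (mod 19) since 12·8 = 96 ≡ 1, so λ ≡ 3.
  x = λ² - 0 - 12 = 9 - 12 ≡ 16; y = λ·(0 - 16) - 17 ≡ 11. → (16, 11)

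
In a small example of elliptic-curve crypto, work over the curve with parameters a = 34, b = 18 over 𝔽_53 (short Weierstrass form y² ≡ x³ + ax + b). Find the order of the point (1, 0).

2

2P: (1, 0) + (1, 0): same x and y₁ ≡ -y₂, so the sum is O.
2P = O, so the order is 2.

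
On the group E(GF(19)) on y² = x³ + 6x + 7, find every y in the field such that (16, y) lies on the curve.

x³ + 6x + 7 = 4199 ≡ 0 (mod 19).
Only y = 0 satisfies y² ≡ 0.

0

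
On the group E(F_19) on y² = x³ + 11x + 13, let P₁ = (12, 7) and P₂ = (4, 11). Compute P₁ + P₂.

(12, 7) + (4, 11). λ = (11 - 7)/(4 - 12) ≡ 4/11 mod 19. 11⁻¹ ≡ 7 (mod 19) since 11·7 = 77 ≡ 1, so λ ≡ 9.
  x = λ² - 12 - 4 = 81 - 16 ≡ 8; y = λ·(12 - 8) - 7 ≡ 10. → (8, 10)

(8, 10)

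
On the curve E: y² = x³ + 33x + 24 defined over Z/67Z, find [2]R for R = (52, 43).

tangent at (52, 43): λ = (3·52² + 33)/(2·43) ≡ 38/19. 19⁻¹ ≡ 60 (mod 67), so λ ≡ 38·60 ≡ 2.
  x = λ² - 52 - 52 = 4 - 104 ≡ 34; y = λ·(52 - 34) - 43 ≡ 60. → (34, 60)

(34, 60)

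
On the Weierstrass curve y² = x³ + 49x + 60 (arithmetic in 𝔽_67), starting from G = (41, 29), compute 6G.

Repeated addition: build up to 6G.
2G: tangent at (41, 29): λ = (3·41² + 49)/(2·29) ≡ 0/58. 58⁻¹ ≡ 52 (mod 67), so λ ≡ 0·52 ≡ 0.
  x = λ² - 41 - 41 = 0 - 82 ≡ 52; y = λ·(41 - 52) - 29 ≡ 38. → (52, 38)
3G: (52, 38) + (41, 29). λ = (29 - 38)/(41 - 52) ≡ 58/56 mod 67. 56⁻¹ ≡ 6 (mod 67) since 56·6 = 336 ≡ 1, so λ ≡ 13.
  x = λ² - 52 - 41 = 169 - 93 ≡ 9; y = λ·(52 - 9) - 38 ≡ 52. → (9, 52)
4G: (9, 52) + (41, 29). λ = (29 - 52)/(41 - 9) ≡ 44/32 mod 67. 32⁻¹ ≡ 44 (mod 67), so λ ≡ 60.
  x = λ² - 9 - 41 = 3600 - 50 ≡ 66; y = λ·(9 - 66) - 52 ≡ 12. → (66, 12)
5G: (66, 12) + (41, 29). λ = (29 - 12)/(41 - 66) ≡ 17/42 mod 67. 42⁻¹ ≡ 8 (mod 67), so λ ≡ 2.
  x = λ² - 66 - 41 = 4 - 107 ≡ 31; y = λ·(66 - 31) - 12 ≡ 58. → (31, 58)
6G: (31, 58) + (41, 29). λ = (29 - 58)/(41 - 31) ≡ 38/10 mod 67. 10⁻¹ ≡ 47 (mod 67) since 10·47 = 470 ≡ 1, so λ ≡ 44.
  x = λ² - 31 - 41 = 1936 - 72 ≡ 55; y = λ·(31 - 55) - 58 ≡ 25. → (55, 25)

(55, 25)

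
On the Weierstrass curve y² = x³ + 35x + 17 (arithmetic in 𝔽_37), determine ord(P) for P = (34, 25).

2P: tangent at (34, 25): λ = (3·34² + 35)/(2·25) ≡ 25/13. 13⁻¹ ≡ 20 (mod 37) since 13·20 = 260 ≡ 1, so λ ≡ 25·20 ≡ 19.
  x = λ² - 34 - 34 = 361 - 68 ≡ 34; y = λ·(34 - 34) - 25 ≡ 12. → (34, 12)
3P: (34, 12) + (34, 25): same x and y₁ ≡ -y₂, so the sum is the point at infinity.
3P = the point at infinity, so the order is 3.

3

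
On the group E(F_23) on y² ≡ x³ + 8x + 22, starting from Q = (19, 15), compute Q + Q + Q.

(13, 0)

Repeated addition: build up to 3Q.
2Q: tangent at (19, 15): λ = (3·19² + 8)/(2·15) ≡ 10/7. 7⁻¹ ≡ 10 (mod 23), so λ ≡ 10·10 ≡ 8.
  x = λ² - 19 - 19 = 64 - 38 ≡ 3; y = λ·(19 - 3) - 15 ≡ 21. → (3, 21)
3Q: (3, 21) + (19, 15). λ = (15 - 21)/(19 - 3) ≡ 17/16 mod 23. 16⁻¹ ≡ 13 (mod 23) since 16·13 = 208 ≡ 1, so λ ≡ 14.
  x = λ² - 3 - 19 = 196 - 22 ≡ 13; y = λ·(3 - 13) - 21 ≡ 0. → (13, 0)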